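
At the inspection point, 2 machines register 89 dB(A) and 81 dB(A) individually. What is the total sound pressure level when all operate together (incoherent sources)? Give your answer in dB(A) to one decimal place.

89.6 dB(A)

Incoherent sources combine by intensity addition: L_total = 10·log₁₀(Σ 10^(L_i/10)).
Σ 10^(L/10) = 10^(89/10) + 10^(81/10) = 9.202e+08.
L_total = 10·log₁₀(9.202e+08) = 89.64 dB(A).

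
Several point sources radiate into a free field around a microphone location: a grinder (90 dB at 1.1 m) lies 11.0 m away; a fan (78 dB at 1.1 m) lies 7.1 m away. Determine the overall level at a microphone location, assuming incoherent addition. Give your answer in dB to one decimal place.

Apply inverse-square spreading to bring every level to the receiver, then sum 10^(L/10).
grinder: 90 − 20·log₁₀(11.0/1.1) = 90 − 20.00 = 70.00 dB.
fan: 78 − 20·log₁₀(7.1/1.1) = 78 − 16.20 = 61.80 dB.
Σ 10^(L/10) = 1.151e+07 → L_total = 10·log₁₀(1.151e+07) = 70.61 dB.

70.6 dB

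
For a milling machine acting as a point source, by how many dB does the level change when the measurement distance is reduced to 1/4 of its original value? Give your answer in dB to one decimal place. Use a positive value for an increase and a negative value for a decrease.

+12.0 dB

Point-source spreading: ΔL = −20·log₁₀(r₂/r₁).
ΔL = −20·log₁₀(0.25) = +12.04 dB.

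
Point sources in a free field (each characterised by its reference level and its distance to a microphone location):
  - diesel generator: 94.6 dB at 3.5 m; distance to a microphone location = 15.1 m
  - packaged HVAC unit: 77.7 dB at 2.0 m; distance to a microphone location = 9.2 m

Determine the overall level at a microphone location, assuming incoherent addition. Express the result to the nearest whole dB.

First find each source's level at the receiver (point-source: −20·log₁₀(r/r_ref)), then combine on an intensity basis.
diesel generator: 94.6 − 20·log₁₀(15.1/3.5) = 94.6 − 12.70 = 81.90 dB.
packaged HVAC unit: 77.7 − 20·log₁₀(9.2/2.0) = 77.7 − 13.26 = 64.44 dB.
Σ 10^(L/10) = 1.577e+08 → L_total = 10·log₁₀(1.577e+08) = 81.98 dB.

82 dB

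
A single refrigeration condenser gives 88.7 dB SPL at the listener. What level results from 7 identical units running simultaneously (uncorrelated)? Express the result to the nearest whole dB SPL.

N identical incoherent sources raise the level by 10·log₁₀ N.
L_total = 88.7 + 10·log₁₀(7) = 88.7 + 8.451 = 97.15 dB SPL.

97 dB SPL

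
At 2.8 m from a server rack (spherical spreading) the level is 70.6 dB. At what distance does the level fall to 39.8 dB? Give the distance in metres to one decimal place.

Point-source spreading drops the level by 20·log₁₀(r₂/r₁); inverting, r₂/r₁ = 10^(ΔL/20).
r₂ = 2.8·10^((70.6−39.8)/20) = 2.8·10^(30.8/20) = 97.09 m.

97.1 m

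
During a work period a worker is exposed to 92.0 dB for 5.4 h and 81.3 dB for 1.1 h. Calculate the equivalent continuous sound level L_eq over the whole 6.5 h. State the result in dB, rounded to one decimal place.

91.3 dB

Weight each interval's intensity by its duration and average over T = 6.5 h:
Σ tᵢ·10^(Lᵢ/10) = 5.4·10^(92.0/10) + 1.1·10^(81.3/10) = 8.707e+09.
L_eq = 10·log₁₀(8.707e+09/6.5) = 91.27 dB.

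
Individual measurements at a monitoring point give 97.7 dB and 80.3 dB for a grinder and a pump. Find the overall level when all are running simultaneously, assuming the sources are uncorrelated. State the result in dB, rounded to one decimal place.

97.8 dB

For uncorrelated sources the intensities add, so convert each level to linear form, sum, and take 10·log₁₀ of the total.
Σ 10^(L/10) = 10^(97.7/10) + 10^(80.3/10) = 5.996e+09.
L_total = 10·log₁₀(5.996e+09) = 97.78 dB.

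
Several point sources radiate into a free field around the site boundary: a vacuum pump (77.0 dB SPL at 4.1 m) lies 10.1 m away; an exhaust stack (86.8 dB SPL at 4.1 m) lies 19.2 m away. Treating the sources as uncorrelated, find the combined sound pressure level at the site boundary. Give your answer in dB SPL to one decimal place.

Apply inverse-square spreading to bring every level to the receiver, then sum 10^(L/10).
vacuum pump: 77.0 − 20·log₁₀(10.1/4.1) = 77.0 − 7.83 = 69.17 dB SPL.
exhaust stack: 86.8 − 20·log₁₀(19.2/4.1) = 86.8 − 13.41 = 73.39 dB SPL.
Σ 10^(L/10) = 3.008e+07 → L_total = 10·log₁₀(3.008e+07) = 74.78 dB SPL.

74.8 dB SPL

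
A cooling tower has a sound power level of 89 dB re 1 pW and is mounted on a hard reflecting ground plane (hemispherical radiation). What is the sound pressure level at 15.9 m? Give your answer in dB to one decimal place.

L_p = L_w − 10·log₁₀(2π·r²) with r = 15.9 m.
2π·r² = 1588 m², 10·log₁₀ of that is 32.010 dB.
L_p = 89 − 32.010 = 56.99 dB.

57.0 dB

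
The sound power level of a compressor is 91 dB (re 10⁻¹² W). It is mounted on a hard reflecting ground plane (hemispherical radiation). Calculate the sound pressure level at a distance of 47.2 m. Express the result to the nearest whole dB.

50 dB

The power spreads over a hemisphere of area 2π·r², so L_p = L_w − 10·log₁₀(2π·r²).
2π·r² = 1.4e+04 m², 10·log₁₀ of that is 41.461 dB.
L_p = 91 − 41.461 = 49.54 dB.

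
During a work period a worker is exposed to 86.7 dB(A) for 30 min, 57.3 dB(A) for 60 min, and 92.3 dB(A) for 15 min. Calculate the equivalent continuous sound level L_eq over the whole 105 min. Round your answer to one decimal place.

85.8 dB(A)

Weight each interval's intensity by its duration and average over T = 105 min:
Σ tᵢ·10^(Lᵢ/10) = 30·10^(86.7/10) + 60·10^(57.3/10) + 15·10^(92.3/10) = 3.954e+10.
L_eq = 10·log₁₀(3.954e+10/105) = 85.76 dB(A).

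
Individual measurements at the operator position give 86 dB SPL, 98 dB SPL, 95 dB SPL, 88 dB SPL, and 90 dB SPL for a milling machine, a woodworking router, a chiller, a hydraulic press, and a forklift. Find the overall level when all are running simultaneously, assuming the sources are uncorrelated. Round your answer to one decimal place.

For uncorrelated sources the intensities add, so convert each level to linear form, sum, and take 10·log₁₀ of the total.
Σ 10^(L/10) = 10^(86/10) + 10^(98/10) + 10^(95/10) + 10^(88/10) + 10^(90/10) = 1.150e+10.
L_total = 10·log₁₀(1.150e+10) = 100.61 dB SPL.

100.6 dB SPL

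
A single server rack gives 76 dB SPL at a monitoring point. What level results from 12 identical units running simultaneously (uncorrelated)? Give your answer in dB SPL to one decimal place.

N identical incoherent sources raise the level by 10·log₁₀ N.
L_total = 76 + 10·log₁₀(12) = 76 + 10.792 = 86.79 dB SPL.

86.8 dB SPL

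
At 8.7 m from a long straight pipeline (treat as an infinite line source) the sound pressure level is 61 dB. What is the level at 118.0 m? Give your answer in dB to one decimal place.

For a line source, L₂ = L₁ − 10·log₁₀(r₂/r₁).
L₂ = 61 − 10·log₁₀(118.0/8.7) = 61 − 11.324 = 49.68 dB.

49.7 dB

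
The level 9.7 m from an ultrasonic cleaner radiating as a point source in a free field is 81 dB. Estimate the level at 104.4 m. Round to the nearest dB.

Spherical spreading from a point source gives a 20·log₁₀(r₂/r₁) drop.
L₂ = 81 − 20·log₁₀(104.4/9.7) = 81 − 20.639 = 60.36 dB.

60 dB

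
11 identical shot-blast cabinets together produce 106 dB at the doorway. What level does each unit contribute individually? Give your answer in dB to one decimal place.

95.6 dB

11 equal contributions raise the level by 10·log₁₀ 11 = 10.414 dB, so each unit alone gives 106 − 10.414.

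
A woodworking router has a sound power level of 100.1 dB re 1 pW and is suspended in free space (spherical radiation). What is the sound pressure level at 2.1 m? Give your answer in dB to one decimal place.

82.7 dB

L_p = L_w − 10·log₁₀(4π·r²) with r = 2.1 m.
4π·r² = 55.42 m², 10·log₁₀ of that is 17.436 dB.
L_p = 100.1 − 17.436 = 82.66 dB.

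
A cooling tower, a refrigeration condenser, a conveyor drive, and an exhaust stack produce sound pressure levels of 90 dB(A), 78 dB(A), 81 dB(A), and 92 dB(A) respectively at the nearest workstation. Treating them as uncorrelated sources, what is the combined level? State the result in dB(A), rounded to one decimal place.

94.4 dB(A)

Incoherent sources combine by intensity addition: L_total = 10·log₁₀(Σ 10^(L_i/10)).
Σ 10^(L/10) = 10^(90/10) + 10^(78/10) + 10^(81/10) + 10^(92/10) = 2.774e+09.
L_total = 10·log₁₀(2.774e+09) = 94.43 dB(A).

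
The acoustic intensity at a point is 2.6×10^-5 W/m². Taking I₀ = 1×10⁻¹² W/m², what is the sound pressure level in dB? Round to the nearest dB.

Dividing by I₀ shifts the exponent by 12: I/I₀ = 2.6×10^7.
L = 10·(0.4150 + 7) = 74.15 dB.

74 dB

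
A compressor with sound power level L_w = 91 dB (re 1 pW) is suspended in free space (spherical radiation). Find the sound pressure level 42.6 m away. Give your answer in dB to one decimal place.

47.4 dB

Free-field spherical radiation: L_p = L_w − 10·log₁₀(4π·r²), r = 42.6 m.
4π·r² = 2.28e+04 m², 10·log₁₀ of that is 43.580 dB.
L_p = 91 − 43.580 = 47.42 dB.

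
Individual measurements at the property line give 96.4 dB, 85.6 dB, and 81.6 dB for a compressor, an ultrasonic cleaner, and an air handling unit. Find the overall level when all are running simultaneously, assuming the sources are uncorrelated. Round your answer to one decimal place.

96.9 dB

For uncorrelated sources the intensities add, so convert each level to linear form, sum, and take 10·log₁₀ of the total.
Σ 10^(L/10) = 10^(96.4/10) + 10^(85.6/10) + 10^(81.6/10) = 4.873e+09.
L_total = 10·log₁₀(4.873e+09) = 96.88 dB.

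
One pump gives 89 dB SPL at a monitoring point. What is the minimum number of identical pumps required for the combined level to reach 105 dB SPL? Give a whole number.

The shortfall is 105 − 89 = 16.0 dB, and N units add 10·log₁₀ N, so need 10·log₁₀ N ≥ 16.0.
N ≥ 10^(16.0/10) = 39.811, so N = 40.

40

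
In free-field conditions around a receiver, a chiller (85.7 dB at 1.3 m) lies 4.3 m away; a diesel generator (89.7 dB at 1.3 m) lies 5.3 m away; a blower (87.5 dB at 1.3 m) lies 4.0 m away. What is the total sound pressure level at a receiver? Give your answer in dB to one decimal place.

First find each source's level at the receiver (point-source: −20·log₁₀(r/r_ref)), then combine on an intensity basis.
chiller: 85.7 − 20·log₁₀(4.3/1.3) = 85.7 − 10.39 = 75.31 dB.
diesel generator: 89.7 − 20·log₁₀(5.3/1.3) = 89.7 − 12.21 = 77.49 dB.
blower: 87.5 − 20·log₁₀(4.0/1.3) = 87.5 − 9.76 = 77.74 dB.
Σ 10^(L/10) = 1.495e+08 → L_total = 10·log₁₀(1.495e+08) = 81.75 dB.

81.7 dB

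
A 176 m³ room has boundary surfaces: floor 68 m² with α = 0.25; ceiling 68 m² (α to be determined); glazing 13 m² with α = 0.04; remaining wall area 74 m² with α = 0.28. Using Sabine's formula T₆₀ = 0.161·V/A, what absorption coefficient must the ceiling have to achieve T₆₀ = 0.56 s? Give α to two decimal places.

A = 0.161·V/T₆₀ = 0.161·176/0.56 = 50.60 m² sabins.
Absorption from the other surfaces = 68·0.25 + 13·0.04 + 74·0.28 = 38.24 m², so the ceiling must supply 12.36 m² over 68 m².
α = 12.36/68 = 0.182.

0.18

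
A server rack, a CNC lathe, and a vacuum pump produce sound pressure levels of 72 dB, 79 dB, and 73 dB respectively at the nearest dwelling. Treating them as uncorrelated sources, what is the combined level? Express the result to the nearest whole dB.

Incoherent sources combine by intensity addition: L_total = 10·log₁₀(Σ 10^(L_i/10)).
Σ 10^(L/10) = 10^(72/10) + 10^(79/10) + 10^(73/10) = 1.152e+08.
L_total = 10·log₁₀(1.152e+08) = 80.62 dB.

81 dB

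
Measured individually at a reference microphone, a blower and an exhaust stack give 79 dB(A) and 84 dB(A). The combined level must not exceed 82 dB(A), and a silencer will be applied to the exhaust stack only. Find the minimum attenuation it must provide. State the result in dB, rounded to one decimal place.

The untreated sources together contribute 10^(79/10) = 7.943e+07, i.e. 79.00 dB(A).
The limit corresponds to 10^(82/10) = 1.585e+08; subtracting the fixed part leaves 7.906e+07 for the exhaust stack, i.e. 78.98 dB(A).
So the exhaust stack must be reduced from 84 to 78.98 dB(A): IL = 5.02 dB.

5.0 dB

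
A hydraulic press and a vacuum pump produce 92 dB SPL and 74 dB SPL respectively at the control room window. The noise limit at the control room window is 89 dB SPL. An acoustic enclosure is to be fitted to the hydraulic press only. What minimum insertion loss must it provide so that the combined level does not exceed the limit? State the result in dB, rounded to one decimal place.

3.1 dB

Fixed contribution from the other source: Σ 10^(L/10) = 10^(74/10) = 2.512e+07 (74.00 dB SPL).
To meet 89 dB SPL overall, the treated hydraulic press may contribute at most 10^(89/10) − 2.512e+07 = 7.692e+08, i.e. 88.86 dB SPL.
Required insertion loss = 92 − 88.86 = 3.14 dB.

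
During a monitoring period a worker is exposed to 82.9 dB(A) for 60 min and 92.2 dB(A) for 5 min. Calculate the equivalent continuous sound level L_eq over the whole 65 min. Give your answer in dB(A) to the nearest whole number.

The energy average is taken in the linear domain: L_eq = 10·log₁₀[(Σ tᵢ·10^(Lᵢ/10))/T], T = 65 min.
Σ tᵢ·10^(Lᵢ/10) = 60·10^(82.9/10) + 5·10^(92.2/10) = 2.000e+10.
L_eq = 10·log₁₀(2.000e+10/65) = 84.88 dB(A).

85 dB(A)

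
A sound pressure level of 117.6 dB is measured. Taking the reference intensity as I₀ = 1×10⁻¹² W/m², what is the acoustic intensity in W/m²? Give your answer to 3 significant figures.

0.575 W/m²

I = I₀·10^(L/10) = 10⁻¹² × 10^(117.6/10) = 10^(-0.240).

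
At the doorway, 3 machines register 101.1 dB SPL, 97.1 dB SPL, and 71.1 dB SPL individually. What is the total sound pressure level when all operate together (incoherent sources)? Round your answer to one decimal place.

102.6 dB SPL

Incoherent sources combine by intensity addition: L_total = 10·log₁₀(Σ 10^(L_i/10)).
Σ 10^(L/10) = 10^(101.1/10) + 10^(97.1/10) + 10^(71.1/10) = 1.802e+10.
L_total = 10·log₁₀(1.802e+10) = 102.56 dB SPL.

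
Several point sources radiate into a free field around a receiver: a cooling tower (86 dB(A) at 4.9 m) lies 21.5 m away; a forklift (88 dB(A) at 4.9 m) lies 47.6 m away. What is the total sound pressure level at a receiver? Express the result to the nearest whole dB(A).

First find each source's level at the receiver (point-source: −20·log₁₀(r/r_ref)), then combine on an intensity basis.
cooling tower: 86 − 20·log₁₀(21.5/4.9) = 86 − 12.84 = 73.16 dB(A).
forklift: 88 − 20·log₁₀(47.6/4.9) = 88 − 19.75 = 68.25 dB(A).
Σ 10^(L/10) = 2.736e+07 → L_total = 10·log₁₀(2.736e+07) = 74.37 dB(A).

74 dB(A)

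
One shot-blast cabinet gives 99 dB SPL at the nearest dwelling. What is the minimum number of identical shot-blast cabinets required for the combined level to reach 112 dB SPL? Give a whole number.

N identical sources give L₁ + 10·log₁₀ N, so require 10·log₁₀ N ≥ 112 − 99 = 13.0 dB.
N ≥ 10^(13.0/10) = 19.953, so N = 20.

20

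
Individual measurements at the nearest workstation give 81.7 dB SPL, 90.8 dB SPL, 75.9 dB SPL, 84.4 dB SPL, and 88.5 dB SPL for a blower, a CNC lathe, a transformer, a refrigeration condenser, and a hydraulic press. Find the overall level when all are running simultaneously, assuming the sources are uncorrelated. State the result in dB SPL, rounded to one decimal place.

93.8 dB SPL

Incoherent sources combine by intensity addition: L_total = 10·log₁₀(Σ 10^(L_i/10)).
Σ 10^(L/10) = 10^(81.7/10) + 10^(90.8/10) + 10^(75.9/10) + 10^(84.4/10) + 10^(88.5/10) = 2.372e+09.
L_total = 10·log₁₀(2.372e+09) = 93.75 dB SPL.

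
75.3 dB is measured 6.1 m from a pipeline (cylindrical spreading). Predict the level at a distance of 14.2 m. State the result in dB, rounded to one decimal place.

Line-source attenuation: ΔL = 10·log₁₀(r₂/r₁) = 10·log₁₀(14.2/6.1) = 3.670 dB.
L₂ = 75.3 − 10·log₁₀(14.2/6.1) = 75.3 − 3.670 = 71.63 dB.

71.6 dB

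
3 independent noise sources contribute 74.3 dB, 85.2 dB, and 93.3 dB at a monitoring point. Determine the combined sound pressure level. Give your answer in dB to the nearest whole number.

94 dB

Incoherent sources combine by intensity addition: L_total = 10·log₁₀(Σ 10^(L_i/10)).
Σ 10^(L/10) = 10^(74.3/10) + 10^(85.2/10) + 10^(93.3/10) = 2.496e+09.
L_total = 10·log₁₀(2.496e+09) = 93.97 dB.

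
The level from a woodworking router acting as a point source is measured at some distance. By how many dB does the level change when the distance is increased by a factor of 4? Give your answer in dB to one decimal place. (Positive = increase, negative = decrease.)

Point-source spreading: ΔL = −20·log₁₀(r₂/r₁).
ΔL = −20·log₁₀(4) = -12.04 dB.

-12.0 dB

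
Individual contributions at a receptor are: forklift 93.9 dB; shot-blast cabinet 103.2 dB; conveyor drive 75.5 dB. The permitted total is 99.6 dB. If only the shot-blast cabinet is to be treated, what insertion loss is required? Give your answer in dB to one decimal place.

5.0 dB

Fixed contribution from the other sources: Σ 10^(L/10) = 10^(93.9/10) + 10^(75.5/10) = 2.490e+09 (93.96 dB).
To meet 99.6 dB overall, the treated shot-blast cabinet may contribute at most 10^(99.6/10) − 2.490e+09 = 6.630e+09, i.e. 98.22 dB.
Required insertion loss = 103.2 − 98.22 = 4.98 dB.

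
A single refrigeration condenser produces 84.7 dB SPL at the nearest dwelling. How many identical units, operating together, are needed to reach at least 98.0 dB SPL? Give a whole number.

N identical sources give L₁ + 10·log₁₀ N, so require 10·log₁₀ N ≥ 98.0 − 84.7 = 13.3 dB.
N ≥ 10^(13.3/10) = 21.380, so N = 22.

22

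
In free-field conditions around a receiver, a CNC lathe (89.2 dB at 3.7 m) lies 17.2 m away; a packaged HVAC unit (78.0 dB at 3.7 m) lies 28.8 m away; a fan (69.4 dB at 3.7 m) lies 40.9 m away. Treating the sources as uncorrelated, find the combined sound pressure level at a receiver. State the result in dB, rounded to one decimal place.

Apply inverse-square spreading to bring every level to the receiver, then sum 10^(L/10).
CNC lathe: 89.2 − 20·log₁₀(17.2/3.7) = 89.2 − 13.35 = 75.85 dB.
packaged HVAC unit: 78.0 − 20·log₁₀(28.8/3.7) = 78.0 − 17.82 = 60.18 dB.
fan: 69.4 − 20·log₁₀(40.9/3.7) = 69.4 − 20.87 = 48.53 dB.
Σ 10^(L/10) = 3.960e+07 → L_total = 10·log₁₀(3.960e+07) = 75.98 dB.

76.0 dB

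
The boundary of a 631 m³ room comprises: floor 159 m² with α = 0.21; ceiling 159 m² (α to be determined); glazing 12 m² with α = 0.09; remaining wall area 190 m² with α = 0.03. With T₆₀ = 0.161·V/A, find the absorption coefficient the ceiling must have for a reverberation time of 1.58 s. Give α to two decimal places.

From T₆₀ = 0.161·V/A, the target T₆₀ = 1.58 s needs A = 0.161·631/1.58 = 64.30 m².
Absorption from the other surfaces = 159·0.21 + 12·0.09 + 190·0.03 = 40.17 m², so the ceiling must supply 24.13 m² over 159 m².
α = 24.13/159 = 0.152.

0.15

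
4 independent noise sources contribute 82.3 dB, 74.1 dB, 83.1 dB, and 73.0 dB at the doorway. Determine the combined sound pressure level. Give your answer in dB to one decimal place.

86.2 dB

Incoherent sources combine by intensity addition: L_total = 10·log₁₀(Σ 10^(L_i/10)).
Σ 10^(L/10) = 10^(82.3/10) + 10^(74.1/10) + 10^(83.1/10) + 10^(73.0/10) = 4.197e+08.
L_total = 10·log₁₀(4.197e+08) = 86.23 dB.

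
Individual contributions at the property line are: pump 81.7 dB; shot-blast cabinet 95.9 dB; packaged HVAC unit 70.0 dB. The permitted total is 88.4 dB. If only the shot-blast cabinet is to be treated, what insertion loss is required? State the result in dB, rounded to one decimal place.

Fixed contribution from the other sources: Σ 10^(L/10) = 10^(81.7/10) + 10^(70.0/10) = 1.579e+08 (81.98 dB).
To meet 88.4 dB overall, the treated shot-blast cabinet may contribute at most 10^(88.4/10) − 1.579e+08 = 5.339e+08, i.e. 87.27 dB.
Required insertion loss = 95.9 − 87.27 = 8.63 dB.

8.6 dB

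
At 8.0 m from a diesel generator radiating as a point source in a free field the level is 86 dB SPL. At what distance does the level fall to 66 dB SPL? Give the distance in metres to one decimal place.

The 20.0 dB drop corresponds to a distance ratio of 10^(20.0/20) for a point source.
r₂ = 8.0·10^((86−66)/20) = 8.0·10^(20.0/20) = 80.00 m.

80.0 m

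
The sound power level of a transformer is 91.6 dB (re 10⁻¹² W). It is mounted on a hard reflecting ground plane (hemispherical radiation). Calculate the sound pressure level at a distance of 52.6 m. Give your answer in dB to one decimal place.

49.2 dB

The power spreads over a hemisphere of area 2π·r², so L_p = L_w − 10·log₁₀(2π·r²).
2π·r² = 1.738e+04 m², 10·log₁₀ of that is 42.402 dB.
L_p = 91.6 − 42.402 = 49.20 dB.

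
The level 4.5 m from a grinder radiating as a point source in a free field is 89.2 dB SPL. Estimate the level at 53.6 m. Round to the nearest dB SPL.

Spherical spreading from a point source gives a 20·log₁₀(r₂/r₁) drop.
L₂ = 89.2 − 20·log₁₀(53.6/4.5) = 89.2 − 21.519 = 67.68 dB SPL.

68 dB SPL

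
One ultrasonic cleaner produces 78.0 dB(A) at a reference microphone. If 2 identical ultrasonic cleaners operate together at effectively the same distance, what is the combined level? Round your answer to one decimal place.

With 2 equal, uncorrelated contributions the intensity is 2× that of one unit, giving a rise of 10·log₁₀ 2.
L_total = 78.0 + 10·log₁₀(2) = 78.0 + 3.010 = 81.01 dB(A).

81.0 dB(A)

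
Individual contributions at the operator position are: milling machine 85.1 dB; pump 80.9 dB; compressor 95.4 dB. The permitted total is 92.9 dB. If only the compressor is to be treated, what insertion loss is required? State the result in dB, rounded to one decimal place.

Everything except the compressor sums to 10^(85.1/10) + 10^(80.9/10) = 4.466e+08 in linear terms, 86.50 dB.
The limit corresponds to 10^(92.9/10) = 1.950e+09; subtracting the fixed part leaves 1.503e+09 for the compressor, i.e. 91.77 dB.
So the compressor must be reduced from 95.4 to 91.77 dB: IL = 3.63 dB.

3.6 dB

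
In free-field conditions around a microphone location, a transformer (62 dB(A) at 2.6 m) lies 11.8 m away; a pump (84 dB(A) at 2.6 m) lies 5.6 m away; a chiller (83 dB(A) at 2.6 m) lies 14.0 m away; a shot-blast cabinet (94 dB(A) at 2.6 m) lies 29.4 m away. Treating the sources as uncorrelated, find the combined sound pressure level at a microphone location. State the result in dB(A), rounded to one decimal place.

79.1 dB(A)

Propagate each source to the receiver with L = L_ref − 20·log₁₀(r/r_ref), then add intensities.
transformer: 62 − 20·log₁₀(11.8/2.6) = 62 − 13.14 = 48.86 dB(A).
pump: 84 − 20·log₁₀(5.6/2.6) = 84 − 6.66 = 77.34 dB(A).
chiller: 83 − 20·log₁₀(14.0/2.6) = 83 − 14.62 = 68.38 dB(A).
shot-blast cabinet: 94 − 20·log₁₀(29.4/2.6) = 94 − 21.07 = 72.93 dB(A).
Σ 10^(L/10) = 8.075e+07 → L_total = 10·log₁₀(8.075e+07) = 79.07 dB(A).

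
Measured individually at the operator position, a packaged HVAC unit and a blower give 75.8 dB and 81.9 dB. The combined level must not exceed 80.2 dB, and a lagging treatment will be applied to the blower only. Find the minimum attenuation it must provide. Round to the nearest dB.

Fixed contribution from the other source: Σ 10^(L/10) = 10^(75.8/10) = 3.802e+07 (75.80 dB).
To meet 80.2 dB overall, the treated blower may contribute at most 10^(80.2/10) − 3.802e+07 = 6.669e+07, i.e. 78.24 dB.
Required insertion loss = 81.9 − 78.24 = 3.66 dB.

4 dB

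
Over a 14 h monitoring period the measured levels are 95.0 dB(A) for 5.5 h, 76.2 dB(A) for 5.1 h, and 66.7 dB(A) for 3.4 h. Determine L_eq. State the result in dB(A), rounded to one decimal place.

L_eq = 10·log₁₀[(1/T)·Σ tᵢ·10^(Lᵢ/10)] with T = 14 h.
Σ tᵢ·10^(Lᵢ/10) = 5.5·10^(95.0/10) + 5.1·10^(76.2/10) + 3.4·10^(66.7/10) = 1.762e+10.
L_eq = 10·log₁₀(1.762e+10/14) = 91.00 dB(A).

91.0 dB(A)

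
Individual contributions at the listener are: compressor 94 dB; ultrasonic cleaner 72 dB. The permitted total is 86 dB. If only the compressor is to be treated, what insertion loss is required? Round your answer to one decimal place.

8.2 dB

Fixed contribution from the other source: Σ 10^(L/10) = 10^(72/10) = 1.585e+07 (72.00 dB).
The limit corresponds to 10^(86/10) = 3.981e+08; subtracting the fixed part leaves 3.823e+08 for the compressor, i.e. 85.82 dB.
Required insertion loss = 94 − 85.82 = 8.18 dB.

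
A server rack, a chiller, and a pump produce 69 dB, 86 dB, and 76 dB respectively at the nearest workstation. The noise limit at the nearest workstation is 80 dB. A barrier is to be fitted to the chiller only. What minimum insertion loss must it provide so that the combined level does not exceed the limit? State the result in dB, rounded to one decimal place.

Everything except the chiller sums to 10^(69/10) + 10^(76/10) = 4.775e+07 in linear terms, 76.79 dB.
The limit corresponds to 10^(80/10) = 1.000e+08; subtracting the fixed part leaves 5.225e+07 for the chiller, i.e. 77.18 dB.
So the chiller must be reduced from 86 to 77.18 dB: IL = 8.82 dB.

8.8 dB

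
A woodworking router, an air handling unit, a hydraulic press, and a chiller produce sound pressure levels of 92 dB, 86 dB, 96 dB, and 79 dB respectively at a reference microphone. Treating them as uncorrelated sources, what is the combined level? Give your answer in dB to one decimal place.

97.8 dB

Incoherent sources combine by intensity addition: L_total = 10·log₁₀(Σ 10^(L_i/10)).
Σ 10^(L/10) = 10^(92/10) + 10^(86/10) + 10^(96/10) + 10^(79/10) = 6.044e+09.
L_total = 10·log₁₀(6.044e+09) = 97.81 dB.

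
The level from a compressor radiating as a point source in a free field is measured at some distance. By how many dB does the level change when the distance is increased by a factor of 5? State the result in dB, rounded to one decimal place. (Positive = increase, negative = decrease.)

-14.0 dB

A point source loses 6 dB per doubling of distance; generally ΔL = −20·log₁₀(r₂/r₁).
ΔL = −20·log₁₀(5) = -13.98 dB.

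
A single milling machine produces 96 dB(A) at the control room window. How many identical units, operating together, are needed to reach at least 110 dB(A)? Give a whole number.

N identical sources give L₁ + 10·log₁₀ N, so require 10·log₁₀ N ≥ 110 − 96 = 14.0 dB.
N ≥ 10^(14.0/10) = 25.119, so N = 26.

26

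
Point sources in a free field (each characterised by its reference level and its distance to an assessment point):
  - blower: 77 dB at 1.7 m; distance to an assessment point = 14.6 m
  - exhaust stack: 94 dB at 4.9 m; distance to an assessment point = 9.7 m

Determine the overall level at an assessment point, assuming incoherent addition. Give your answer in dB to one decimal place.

Apply inverse-square spreading to bring every level to the receiver, then sum 10^(L/10).
blower: 77 − 20·log₁₀(14.6/1.7) = 77 − 18.68 = 58.32 dB.
exhaust stack: 94 − 20·log₁₀(9.7/4.9) = 94 − 5.93 = 88.07 dB.
Σ 10^(L/10) = 6.417e+08 → L_total = 10·log₁₀(6.417e+08) = 88.07 dB.

88.1 dB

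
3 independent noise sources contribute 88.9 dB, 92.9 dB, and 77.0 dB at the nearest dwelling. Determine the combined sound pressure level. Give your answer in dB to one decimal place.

For uncorrelated sources the intensities add, so convert each level to linear form, sum, and take 10·log₁₀ of the total.
Σ 10^(L/10) = 10^(88.9/10) + 10^(92.9/10) + 10^(77.0/10) = 2.776e+09.
L_total = 10·log₁₀(2.776e+09) = 94.43 dB.

94.4 dB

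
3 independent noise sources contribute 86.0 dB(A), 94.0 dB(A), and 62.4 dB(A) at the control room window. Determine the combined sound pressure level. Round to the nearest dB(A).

95 dB(A)

For uncorrelated sources the intensities add, so convert each level to linear form, sum, and take 10·log₁₀ of the total.
Σ 10^(L/10) = 10^(86.0/10) + 10^(94.0/10) + 10^(62.4/10) = 2.912e+09.
L_total = 10·log₁₀(2.912e+09) = 94.64 dB(A).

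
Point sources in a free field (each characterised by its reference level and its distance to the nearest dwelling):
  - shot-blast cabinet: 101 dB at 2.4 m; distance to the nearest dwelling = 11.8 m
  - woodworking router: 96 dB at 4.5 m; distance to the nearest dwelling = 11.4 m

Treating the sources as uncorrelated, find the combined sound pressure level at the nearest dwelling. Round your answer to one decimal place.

90.6 dB

Apply inverse-square spreading to bring every level to the receiver, then sum 10^(L/10).
shot-blast cabinet: 101 − 20·log₁₀(11.8/2.4) = 101 − 13.83 = 87.17 dB.
woodworking router: 96 − 20·log₁₀(11.4/4.5) = 96 − 8.07 = 87.93 dB.
Σ 10^(L/10) = 1.141e+09 → L_total = 10·log₁₀(1.141e+09) = 90.57 dB.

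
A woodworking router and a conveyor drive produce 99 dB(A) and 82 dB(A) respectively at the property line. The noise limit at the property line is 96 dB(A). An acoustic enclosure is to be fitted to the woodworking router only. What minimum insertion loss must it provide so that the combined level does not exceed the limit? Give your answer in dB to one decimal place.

Fixed contribution from the other source: Σ 10^(L/10) = 10^(82/10) = 1.585e+08 (82.00 dB(A)).
To meet 96 dB(A) overall, the treated woodworking router may contribute at most 10^(96/10) − 1.585e+08 = 3.823e+09, i.e. 95.82 dB(A).
Required insertion loss = 99 − 95.82 = 3.18 dB.

3.2 dB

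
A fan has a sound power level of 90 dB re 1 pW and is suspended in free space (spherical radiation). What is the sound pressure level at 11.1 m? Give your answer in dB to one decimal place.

58.1 dB

L_p = L_w − 10·log₁₀(4π·r²) with r = 11.1 m.
4π·r² = 1548 m², 10·log₁₀ of that is 31.899 dB.
L_p = 90 − 31.899 = 58.10 dB.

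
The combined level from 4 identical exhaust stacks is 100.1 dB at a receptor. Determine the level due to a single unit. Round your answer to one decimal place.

94.1 dB

4 equal contributions raise the level by 10·log₁₀ 4 = 6.021 dB, so each unit alone gives 100.1 − 6.021.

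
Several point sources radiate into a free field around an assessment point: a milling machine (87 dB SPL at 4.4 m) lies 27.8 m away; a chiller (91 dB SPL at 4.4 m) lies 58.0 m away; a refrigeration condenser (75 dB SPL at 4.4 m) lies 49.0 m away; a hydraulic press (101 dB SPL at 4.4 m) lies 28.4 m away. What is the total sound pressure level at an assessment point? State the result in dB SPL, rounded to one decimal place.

First find each source's level at the receiver (point-source: −20·log₁₀(r/r_ref)), then combine on an intensity basis.
milling machine: 87 − 20·log₁₀(27.8/4.4) = 87 − 16.01 = 70.99 dB SPL.
chiller: 91 − 20·log₁₀(58.0/4.4) = 91 − 22.40 = 68.60 dB SPL.
refrigeration condenser: 75 − 20·log₁₀(49.0/4.4) = 75 − 20.93 = 54.07 dB SPL.
hydraulic press: 101 − 20·log₁₀(28.4/4.4) = 101 − 16.20 = 84.80 dB SPL.
Σ 10^(L/10) = 3.222e+08 → L_total = 10·log₁₀(3.222e+08) = 85.08 dB SPL.

85.1 dB SPL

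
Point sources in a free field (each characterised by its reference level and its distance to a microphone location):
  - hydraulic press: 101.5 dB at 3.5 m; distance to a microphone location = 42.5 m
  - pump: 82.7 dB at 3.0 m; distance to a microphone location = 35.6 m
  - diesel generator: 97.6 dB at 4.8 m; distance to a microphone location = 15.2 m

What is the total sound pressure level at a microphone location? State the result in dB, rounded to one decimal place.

First find each source's level at the receiver (point-source: −20·log₁₀(r/r_ref)), then combine on an intensity basis.
hydraulic press: 101.5 − 20·log₁₀(42.5/3.5) = 101.5 − 21.69 = 79.81 dB.
pump: 82.7 − 20·log₁₀(35.6/3.0) = 82.7 − 21.49 = 61.21 dB.
diesel generator: 97.6 − 20·log₁₀(15.2/4.8) = 97.6 − 10.01 = 87.59 dB.
Σ 10^(L/10) = 6.710e+08 → L_total = 10·log₁₀(6.710e+08) = 88.27 dB.

88.3 dB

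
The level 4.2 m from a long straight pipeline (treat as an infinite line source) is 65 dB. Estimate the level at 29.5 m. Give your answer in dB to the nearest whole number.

Cylindrical spreading from a line source gives a 10·log₁₀(r₂/r₁) drop.
L₂ = 65 − 10·log₁₀(29.5/4.2) = 65 − 8.466 = 56.53 dB.

57 dB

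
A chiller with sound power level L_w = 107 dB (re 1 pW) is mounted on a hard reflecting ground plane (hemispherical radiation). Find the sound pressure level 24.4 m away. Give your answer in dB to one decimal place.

The power spreads over a hemisphere of area 2π·r², so L_p = L_w − 10·log₁₀(2π·r²).
2π·r² = 3741 m², 10·log₁₀ of that is 35.730 dB.
L_p = 107 − 35.730 = 71.27 dB.

71.3 dB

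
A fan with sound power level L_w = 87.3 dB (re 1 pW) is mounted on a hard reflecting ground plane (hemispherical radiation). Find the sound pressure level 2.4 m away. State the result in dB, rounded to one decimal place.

The power spreads over a hemisphere of area 2π·r², so L_p = L_w − 10·log₁₀(2π·r²).
2π·r² = 36.19 m², 10·log₁₀ of that is 15.586 dB.
L_p = 87.3 − 15.586 = 71.71 dB.

71.7 dB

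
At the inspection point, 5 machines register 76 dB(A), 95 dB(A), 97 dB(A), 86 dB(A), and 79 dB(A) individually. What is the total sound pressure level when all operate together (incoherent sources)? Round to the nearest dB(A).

For uncorrelated sources the intensities add, so convert each level to linear form, sum, and take 10·log₁₀ of the total.
Σ 10^(L/10) = 10^(76/10) + 10^(95/10) + 10^(97/10) + 10^(86/10) + 10^(79/10) = 8.692e+09.
L_total = 10·log₁₀(8.692e+09) = 99.39 dB(A).

99 dB(A)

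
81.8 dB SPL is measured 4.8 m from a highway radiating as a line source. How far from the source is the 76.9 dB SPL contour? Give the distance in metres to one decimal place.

14.8 m

Line-source spreading drops the level by 10·log₁₀(r₂/r₁); inverting, r₂/r₁ = 10^(ΔL/10).
r₂ = 4.8·10^((81.8−76.9)/10) = 4.8·10^(4.9/10) = 14.83 m.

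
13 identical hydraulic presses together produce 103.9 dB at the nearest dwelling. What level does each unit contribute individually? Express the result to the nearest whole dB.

For N identical incoherent sources L_total = L₁ + 10·log₁₀ N, so L₁ = 103.9 − 10·log₁₀(13) = 103.9 − 11.139.

93 dB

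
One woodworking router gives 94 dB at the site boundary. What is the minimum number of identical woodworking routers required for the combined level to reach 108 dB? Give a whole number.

26

The shortfall is 108 − 94 = 14.0 dB, and N units add 10·log₁₀ N, so need 10·log₁₀ N ≥ 14.0.
N ≥ 10^(14.0/10) = 25.119, so N = 26.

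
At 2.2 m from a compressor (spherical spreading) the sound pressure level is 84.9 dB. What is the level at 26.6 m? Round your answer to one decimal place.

Spherical spreading from a point source gives a 20·log₁₀(r₂/r₁) drop.
L₂ = 84.9 − 20·log₁₀(26.6/2.2) = 84.9 − 21.649 = 63.25 dB.

63.3 dB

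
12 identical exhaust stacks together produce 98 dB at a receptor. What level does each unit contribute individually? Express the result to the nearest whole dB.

Dividing the total intensity by 12 lowers the level by 10·log₁₀ 12 = 10.792 dB: L₁ = 98 − 10.792.

87 dB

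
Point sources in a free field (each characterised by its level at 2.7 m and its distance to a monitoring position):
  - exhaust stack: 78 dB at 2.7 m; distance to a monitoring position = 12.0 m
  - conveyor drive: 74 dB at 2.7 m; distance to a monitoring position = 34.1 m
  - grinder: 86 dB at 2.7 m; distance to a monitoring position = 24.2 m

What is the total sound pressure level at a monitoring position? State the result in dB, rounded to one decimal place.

Apply inverse-square spreading to bring every level to the receiver, then sum 10^(L/10).
exhaust stack: 78 − 20·log₁₀(12.0/2.7) = 78 − 12.96 = 65.04 dB.
conveyor drive: 74 − 20·log₁₀(34.1/2.7) = 74 − 22.03 = 51.97 dB.
grinder: 86 − 20·log₁₀(24.2/2.7) = 86 − 19.05 = 66.95 dB.
Σ 10^(L/10) = 8.307e+06 → L_total = 10·log₁₀(8.307e+06) = 69.19 dB.

69.2 dB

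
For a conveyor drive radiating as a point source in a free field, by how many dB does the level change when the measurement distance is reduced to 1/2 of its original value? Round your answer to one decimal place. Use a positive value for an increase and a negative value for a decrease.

With spherical spreading the level changes by −20·log₁₀(r₂/r₁).
ΔL = −20·log₁₀(0.5) = +6.02 dB.

+6.0 dB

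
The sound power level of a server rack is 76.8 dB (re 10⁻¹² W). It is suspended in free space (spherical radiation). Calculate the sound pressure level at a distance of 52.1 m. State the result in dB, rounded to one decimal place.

31.5 dB

L_p = L_w − 10·log₁₀(4π·r²) with r = 52.1 m.
4π·r² = 3.411e+04 m², 10·log₁₀ of that is 45.329 dB.
L_p = 76.8 − 45.329 = 31.47 dB.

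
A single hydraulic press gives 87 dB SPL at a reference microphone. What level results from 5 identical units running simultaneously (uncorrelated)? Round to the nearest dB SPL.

94 dB SPL

L_total = L₁ + 10·log₁₀ N for N identical incoherent sources.
L_total = 87 + 10·log₁₀(5) = 87 + 6.990 = 93.99 dB SPL.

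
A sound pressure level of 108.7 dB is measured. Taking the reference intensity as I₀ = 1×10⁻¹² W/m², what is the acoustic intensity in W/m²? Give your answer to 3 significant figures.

L = 10·log₁₀(I/I₀) ⇒ I = I₀·10^(L/10) = 10⁻¹² × 10^10.87.

0.0741 W/m²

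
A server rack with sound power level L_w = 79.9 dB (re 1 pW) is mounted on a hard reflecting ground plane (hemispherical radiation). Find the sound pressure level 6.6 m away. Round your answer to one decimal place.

55.5 dB

The power spreads over a hemisphere of area 2π·r², so L_p = L_w − 10·log₁₀(2π·r²).
2π·r² = 273.7 m², 10·log₁₀ of that is 24.373 dB.
L_p = 79.9 − 24.373 = 55.53 dB.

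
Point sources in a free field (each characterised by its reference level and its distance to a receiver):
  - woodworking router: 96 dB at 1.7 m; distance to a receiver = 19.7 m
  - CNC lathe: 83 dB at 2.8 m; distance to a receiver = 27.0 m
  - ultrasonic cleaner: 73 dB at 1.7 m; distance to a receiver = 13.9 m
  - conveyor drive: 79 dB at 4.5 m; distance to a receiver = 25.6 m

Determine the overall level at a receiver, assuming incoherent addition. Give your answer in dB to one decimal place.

75.4 dB

Propagate each source to the receiver with L = L_ref − 20·log₁₀(r/r_ref), then add intensities.
woodworking router: 96 − 20·log₁₀(19.7/1.7) = 96 − 21.28 = 74.72 dB.
CNC lathe: 83 − 20·log₁₀(27.0/2.8) = 83 − 19.68 = 63.32 dB.
ultrasonic cleaner: 73 − 20·log₁₀(13.9/1.7) = 73 − 18.25 = 54.75 dB.
conveyor drive: 79 − 20·log₁₀(25.6/4.5) = 79 − 15.10 = 63.90 dB.
Σ 10^(L/10) = 3.454e+07 → L_total = 10·log₁₀(3.454e+07) = 75.38 dB.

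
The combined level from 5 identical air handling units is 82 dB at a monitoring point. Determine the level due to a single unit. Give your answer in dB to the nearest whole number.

75 dB

5 equal contributions raise the level by 10·log₁₀ 5 = 6.990 dB, so each unit alone gives 82 − 6.990.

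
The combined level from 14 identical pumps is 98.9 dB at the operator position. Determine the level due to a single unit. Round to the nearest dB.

14 equal contributions raise the level by 10·log₁₀ 14 = 11.461 dB, so each unit alone gives 98.9 − 11.461.

87 dB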